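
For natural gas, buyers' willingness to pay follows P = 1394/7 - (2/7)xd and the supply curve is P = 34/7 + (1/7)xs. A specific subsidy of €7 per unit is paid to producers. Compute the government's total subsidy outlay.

Pre-subsidy: 1394/7 - (2/7)x = 34/7 + (1/7)x gives x* = 1360/3 and P* = 1462/21.
With the subsidy, sellers receive Ps = Pb + 7 for each unit, where Pb is the price buyers pay.
On the curves, Pb = 1394/7 - (2/7)x and Ps = 34/7 + (1/7)x; the wedge Ps − Pb = 7 gives 34/7 + (1/7)x − (1394/7 - (2/7)x) = 7, so x' = 1409/3.
Then Pb = 1394/7 − (2/7)·(1409/3) = 1364/21 and Ps = 34/7 + (1/7)·(1409/3) = 1511/21.
Government outlay = subsidy × quantity = 7 × 1409/3 = 9863/3.

Government cost = 9863/3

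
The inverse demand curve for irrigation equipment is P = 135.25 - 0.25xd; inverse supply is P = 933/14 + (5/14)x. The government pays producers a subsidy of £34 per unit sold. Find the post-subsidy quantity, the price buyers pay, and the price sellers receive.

Pre-subsidy: 135.25 - 0.25x = 933/14 + (5/14)x gives x* = 113 and P* = 107.
With the subsidy, sellers receive Ps = Pb + 34 for each unit, where Pb is the price buyers pay.
On the curves, Pb = 135.25 - 0.25x and Ps = 933/14 + (5/14)x; the wedge Ps − Pb = 34 gives 933/14 + (5/14)x − (135.25 - 0.25x) = 34, so x' = 169.
Then Pb = 135.25 − 0.25·169 = 93 and Ps = 933/14 + (5/14)·169 = 127.

x' = 169; buyers pay £93; sellers receive £127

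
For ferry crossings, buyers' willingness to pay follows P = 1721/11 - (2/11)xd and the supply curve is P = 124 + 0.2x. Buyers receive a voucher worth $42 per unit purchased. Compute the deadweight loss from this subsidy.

Deadweight loss = $2310

Pre-subsidy: 1721/11 - (2/11)x = 124 + 0.2x gives x* = 85 and P* = 141.
With the rebate, buyers effectively pay Pb = Ps − 42, where Ps is the price sellers receive.
On the curves, Pb = 1721/11 - (2/11)x and Ps = 124 + 0.2x; the wedge Ps − Pb = 42 gives 124 + 0.2x − (1721/11 - (2/11)x) = 42, so x' = 195.
Then Pb = 1721/11 − (2/11)·195 = 121 and Ps = 124 + 0.2·195 = 163.
The subsidy expands output by 195 − 85 = 110 past the efficient level; on those units the gap between marginal cost and willingness to pay runs from 0 up to 42.
DWL = ½ × 42 × 110 = 2310.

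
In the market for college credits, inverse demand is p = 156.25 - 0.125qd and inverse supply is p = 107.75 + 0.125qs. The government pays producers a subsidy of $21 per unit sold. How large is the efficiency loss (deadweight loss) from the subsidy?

Deadweight loss = $882

Pre-subsidy: 156.25 - 0.125q = 107.75 + 0.125q gives q* = 194 and p* = 132.
With the subsidy, sellers receive ps = pb + 21 for each unit, where pb is the price buyers pay.
On the curves, pb = 156.25 - 0.125q and ps = 107.75 + 0.125q; the wedge ps − pb = 21 gives 107.75 + 0.125q − (156.25 - 0.125q) = 21, so q' = 278.
Then pb = 156.25 − 0.125·278 = 121.5 and ps = 107.75 + 0.125·278 = 142.5.
The subsidy expands output by 278 − 194 = 84 past the efficient level; on those units the gap between marginal cost and willingness to pay runs from 0 up to 21.
DWL = ½ × 21 × 84 = 882.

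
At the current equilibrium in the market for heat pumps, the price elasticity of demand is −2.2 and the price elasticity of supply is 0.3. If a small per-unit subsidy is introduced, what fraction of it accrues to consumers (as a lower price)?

Consumer share = 0.12

For a small subsidy around the equilibrium, the benefit split depends on the relative slopes, which at a point are proportional to the elasticities.
Buyer share = εs/(εs + |εd|) = 0.3/(0.3 + 2.2) = 0.12; seller share = |εd|/(εs + |εd|) = 0.88.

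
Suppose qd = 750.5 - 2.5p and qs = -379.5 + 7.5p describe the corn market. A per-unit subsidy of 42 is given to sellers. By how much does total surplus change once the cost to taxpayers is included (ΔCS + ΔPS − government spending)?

Net change in total surplus = -1653.75

Pre-subsidy: 750.5 - 2.5p = -379.5 + 7.5p gives p* = 113, q* = 468.
With the subsidy, sellers receive ps = pb + 42 for each unit, where pb is the price buyers pay.
Supply in terms of pb becomes qs = -379.5 + 7.5(pb + 42) = -64.5 + 7.5pb. Setting this equal to demand: 750.5 - 2.5pb = -64.5 + 7.5pb, so pb = 81.5.
Sellers receive ps = 81.5 + 42 = 123.5; q' = 750.5 − 2.5·81.5 = 546.75.
ΔCS = ½(468 + 546.75)(113 − 81.5) = 15982.3125; ΔPS = ½(468 + 546.75)(123.5 − 113) = 5327.4375.
Government spending = 42 × 546.75 = 22963.5.
Net change = 15982.3125 + 5327.4375 − 22963.5 = -1653.75. The loss equals the DWL triangle ½·42·78.75.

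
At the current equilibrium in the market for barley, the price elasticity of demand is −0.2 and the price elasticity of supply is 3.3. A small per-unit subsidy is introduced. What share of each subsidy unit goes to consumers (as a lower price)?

Consumer share = 33/35

For a small subsidy around the equilibrium, the benefit split depends on the relative slopes, which at a point are proportional to the elasticities.
Buyer share = εs/(εs + |εd|) = 3.3/(3.3 + 0.2) = 33/35; seller share = |εd|/(εs + |εd|) = 2/35.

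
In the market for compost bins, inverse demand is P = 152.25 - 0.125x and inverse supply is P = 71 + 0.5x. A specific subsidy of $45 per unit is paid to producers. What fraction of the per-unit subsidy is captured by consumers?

Pre-subsidy: 152.25 - 0.125x = 71 + 0.5x gives x* = 130 and P* = 136.
With the subsidy, sellers receive Ps = Pb + 45 for each unit, where Pb is the price buyers pay.
On the curves, Pb = 152.25 - 0.125x and Ps = 71 + 0.5x; the wedge Ps − Pb = 45 gives 71 + 0.5x − (152.25 - 0.125x) = 45, so x' = 202.
Then Pb = 152.25 − 0.125·202 = 127 and Ps = 71 + 0.5·202 = 172.
Buyers' price falls by P* − Pb = 136 − 127 = 9; sellers' price rises by Ps − P* = 172 − 136 = 36.
So consumers capture 9/45 = 0.2 of each unit of subsidy.

Consumer share = 0.2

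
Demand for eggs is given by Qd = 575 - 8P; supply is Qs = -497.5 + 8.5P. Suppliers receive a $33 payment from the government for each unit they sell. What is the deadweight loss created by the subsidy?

Pre-subsidy: 575 - 8P = -497.5 + 8.5P gives P* = 65, Q* = 55.
With the subsidy, sellers receive Ps = Pb + 33 for each unit, where Pb is the price buyers pay.
Supply in terms of Pb becomes Qs = -497.5 + 8.5(Pb + 33) = -217 + 8.5Pb. Setting this equal to demand: 575 - 8Pb = -217 + 8.5Pb, so Pb = 48.
Sellers receive Ps = 48 + 33 = 81; Q' = 575 − 8·48 = 191.
The subsidy expands output by 191 − 55 = 136 past the efficient level; on those units the gap between marginal cost and willingness to pay runs from 0 up to 33.
DWL = ½ × 33 × 136 = 2244.

Deadweight loss = $2244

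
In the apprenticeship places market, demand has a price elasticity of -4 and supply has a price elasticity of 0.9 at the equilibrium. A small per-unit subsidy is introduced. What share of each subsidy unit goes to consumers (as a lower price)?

Consumer share = 9/49

For a small subsidy around the equilibrium, the benefit split depends on the relative slopes, which at a point are proportional to the elasticities.
Buyer share = εs/(εs + |εd|) = 0.9/(0.9 + 4) = 9/49; seller share = |εd|/(εs + |εd|) = 40/49.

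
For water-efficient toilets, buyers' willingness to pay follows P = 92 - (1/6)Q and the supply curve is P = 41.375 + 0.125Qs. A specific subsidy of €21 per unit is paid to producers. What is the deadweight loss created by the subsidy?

Deadweight loss = €756

Pre-subsidy: 92 - (1/6)Q = 41.375 + 0.125Q gives Q* = 1215/7 and P* = 883/14.
With the subsidy, sellers receive Ps = Pb + 21 for each unit, where Pb is the price buyers pay.
On the curves, Pb = 92 - (1/6)Q and Ps = 41.375 + 0.125Q; the wedge Ps − Pb = 21 gives 41.375 + 0.125Q − (92 - (1/6)Q) = 21, so Q' = 1719/7.
Then Pb = 92 − (1/6)·(1719/7) = 715/14 and Ps = 41.375 + 0.125·(1719/7) = 1009/14.
The subsidy expands output by 1719/7 − 1215/7 = 72 past the efficient level; on those units the gap between marginal cost and willingness to pay runs from 0 up to 21.
DWL = ½ × 21 × 72 = 756.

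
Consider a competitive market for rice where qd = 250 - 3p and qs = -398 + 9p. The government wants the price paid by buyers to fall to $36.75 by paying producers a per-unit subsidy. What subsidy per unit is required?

Required subsidy s = $23 per unit

At a buyer price of 36.75, quantity demanded is 250 − 3·36.75 = 139.75.
Sellers supply 139.75 only when they receive ps with -398 + 9·ps = 139.75, i.e. ps = 59.75.
s = ps − pb = 59.75 − 36.75 = 23.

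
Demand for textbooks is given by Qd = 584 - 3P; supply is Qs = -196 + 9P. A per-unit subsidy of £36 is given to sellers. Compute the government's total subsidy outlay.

Pre-subsidy: 584 - 3P = -196 + 9P gives P* = 65, Q* = 389.
With the subsidy, sellers receive Ps = Pb + 36 for each unit, where Pb is the price buyers pay.
Supply in terms of Pb becomes Qs = -196 + 9(Pb + 36) = 128 + 9Pb. Setting this equal to demand: 584 - 3Pb = 128 + 9Pb, so Pb = 38.
Sellers receive Ps = 38 + 36 = 74; Q' = 584 − 3·38 = 470.
Government outlay = subsidy × quantity = 36 × 470 = 16920.

Government cost = £16920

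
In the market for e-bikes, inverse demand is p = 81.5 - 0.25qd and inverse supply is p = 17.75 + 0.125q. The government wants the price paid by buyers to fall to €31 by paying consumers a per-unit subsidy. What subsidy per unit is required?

At a buyer price of 31, quantity demanded is 326 − 4·31 = 202.
Sellers supply 202 only when they receive ps = 17.75 + 0.125·202 = 43.
s = ps − pb = 43 − 31 = 12.

Required subsidy s = €12 per unit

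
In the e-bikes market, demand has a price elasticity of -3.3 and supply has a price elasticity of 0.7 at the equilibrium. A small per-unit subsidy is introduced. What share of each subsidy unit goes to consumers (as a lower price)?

Consumer share = 0.175

For a small subsidy around the equilibrium, the benefit split depends on the relative slopes, which at a point are proportional to the elasticities.
Buyer share = εs/(εs + |εd|) = 0.7/(0.7 + 3.3) = 0.175; seller share = |εd|/(εs + |εd|) = 0.825.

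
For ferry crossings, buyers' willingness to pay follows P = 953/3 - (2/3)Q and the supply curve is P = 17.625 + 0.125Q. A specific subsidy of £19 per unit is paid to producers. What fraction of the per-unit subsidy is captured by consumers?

Consumer share = 16/19

Pre-subsidy: 953/3 - (2/3)Q = 17.625 + 0.125Q gives Q* = 379 and P* = 65.
With the subsidy, sellers receive Ps = Pb + 19 for each unit, where Pb is the price buyers pay.
On the curves, Pb = 953/3 - (2/3)Q and Ps = 17.625 + 0.125Q; the wedge Ps − Pb = 19 gives 17.625 + 0.125Q − (953/3 - (2/3)Q) = 19, so Q' = 403.
Then Pb = 953/3 − (2/3)·403 = 49 and Ps = 17.625 + 0.125·403 = 68.
Buyers' price falls by P* − Pb = 65 − 49 = 16; sellers' price rises by Ps − P* = 68 − 65 = 3.
So consumers capture 16/19 = 16/19 of each unit of subsidy.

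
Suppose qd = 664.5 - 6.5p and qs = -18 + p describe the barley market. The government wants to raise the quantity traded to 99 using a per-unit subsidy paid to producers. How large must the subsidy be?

At q = 99, invert demand for the buyer price: pb = (664.5 − 99)/6.5 = 87; invert supply for the seller price: ps = (99 − (-18))/1 = 117.
The subsidy must fill the gap: s = ps − pb = 117 − 87 = 30.

Required subsidy s = 30 per unit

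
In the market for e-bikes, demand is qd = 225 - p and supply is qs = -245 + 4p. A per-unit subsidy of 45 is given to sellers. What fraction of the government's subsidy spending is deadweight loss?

Pre-subsidy: 225 - p = -245 + 4p gives p* = 94, q* = 131.
With the subsidy, sellers receive ps = pb + 45 for each unit, where pb is the price buyers pay.
Supply in terms of pb becomes qs = -245 + 4(pb + 45) = -65 + 4pb. Setting this equal to demand: 225 - pb = -65 + 4pb, so pb = 58.
Sellers receive ps = 58 + 45 = 103; q' = 225 − 1·58 = 167.
ΔCS = ½(131 + 167)(94 − 58) = 5364; ΔPS = ½(131 + 167)(103 − 94) = 1341.
Government spending = 45 × 167 = 7515.
DWL = ½ × 45 × (167 − 131) = 810; fraction = 810 / 7515 = 18/167.

DWL / government spending = 18/167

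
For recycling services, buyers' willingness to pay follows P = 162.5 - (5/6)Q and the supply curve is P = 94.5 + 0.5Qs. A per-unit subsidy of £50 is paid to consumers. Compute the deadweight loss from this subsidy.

Pre-subsidy: 162.5 - (5/6)Q = 94.5 + 0.5Q gives Q* = 51 and P* = 120.
With the rebate, buyers effectively pay Pb = Ps − 50, where Ps is the price sellers receive.
On the curves, Pb = 162.5 - (5/6)Q and Ps = 94.5 + 0.5Q; the wedge Ps − Pb = 50 gives 94.5 + 0.5Q − (162.5 - (5/6)Q) = 50, so Q' = 88.5.
Then Pb = 162.5 − (5/6)·88.5 = 88.75 and Ps = 94.5 + 0.5·88.5 = 138.75.
The subsidy expands output by 88.5 − 51 = 37.5 past the efficient level; on those units the gap between marginal cost and willingness to pay runs from 0 up to 50.
DWL = ½ × 50 × 37.5 = 937.5.

Deadweight loss = £937.5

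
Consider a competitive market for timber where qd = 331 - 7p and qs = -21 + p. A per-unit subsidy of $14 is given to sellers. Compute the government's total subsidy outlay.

Government cost = $493.5

Pre-subsidy: 331 - 7p = -21 + p gives p* = 44, q* = 23.
With the subsidy, sellers receive ps = pb + 14 for each unit, where pb is the price buyers pay.
Supply in terms of pb becomes qs = -21 + 1(pb + 14) = -7 + pb. Setting this equal to demand: 331 - 7pb = -7 + pb, so pb = 42.25.
Sellers receive ps = 42.25 + 14 = 56.25; q' = 331 − 7·42.25 = 35.25.
Government outlay = subsidy × quantity = 14 × 35.25 = 493.5.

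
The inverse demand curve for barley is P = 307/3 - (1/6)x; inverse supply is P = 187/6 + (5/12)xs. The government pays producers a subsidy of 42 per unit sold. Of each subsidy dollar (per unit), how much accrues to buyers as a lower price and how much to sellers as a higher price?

Pre-subsidy: 307/3 - (1/6)x = 187/6 + (5/12)x gives x* = 122 and P* = 82.
With the subsidy, sellers receive Ps = Pb + 42 for each unit, where Pb is the price buyers pay.
On the curves, Pb = 307/3 - (1/6)x and Ps = 187/6 + (5/12)x; the wedge Ps − Pb = 42 gives 187/6 + (5/12)x − (307/3 - (1/6)x) = 42, so x' = 194.
Then Pb = 307/3 − (1/6)·194 = 70 and Ps = 187/6 + (5/12)·194 = 112.
Buyers' price falls by P* − Pb = 82 − 70 = 12; sellers' price rises by Ps − P* = 112 − 82 = 30.

Buyers gain 12 per unit; sellers gain 30 per unit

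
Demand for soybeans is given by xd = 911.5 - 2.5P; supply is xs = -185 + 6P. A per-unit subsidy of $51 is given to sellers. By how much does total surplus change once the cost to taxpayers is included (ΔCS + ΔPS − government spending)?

Pre-subsidy: 911.5 - 2.5P = -185 + 6P gives P* = 129, x* = 589.
With the subsidy, sellers receive Ps = Pb + 51 for each unit, where Pb is the price buyers pay.
Supply in terms of Pb becomes xs = -185 + 6(Pb + 51) = 121 + 6Pb. Setting this equal to demand: 911.5 - 2.5Pb = 121 + 6Pb, so Pb = 93.
Sellers receive Ps = 93 + 51 = 144; x' = 911.5 − 2.5·93 = 679.
ΔCS = ½(589 + 679)(129 − 93) = 22824; ΔPS = ½(589 + 679)(144 − 129) = 9510.
Government spending = 51 × 679 = 34629.
Net change = 22824 + 9510 − 34629 = -2295. The loss equals the DWL triangle ½·51·90.

Net change in total surplus = -$2295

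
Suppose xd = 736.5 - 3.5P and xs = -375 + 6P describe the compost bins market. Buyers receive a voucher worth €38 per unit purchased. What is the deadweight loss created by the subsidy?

Deadweight loss = €1596

Pre-subsidy: 736.5 - 3.5P = -375 + 6P gives P* = 117, x* = 327.
With the rebate, buyers effectively pay Pb = Ps − 38, where Ps is the price sellers receive.
Demand in terms of Ps becomes xd = 736.5 − 3.5(Ps − 38) = 869.5 - 3.5Ps. Setting this equal to supply: 869.5 - 3.5Ps = -375 + 6Ps, so Ps = 131.
Buyers pay Pb = 131 − 38 = 93; x' = -375 + 6·131 = 411.
The subsidy expands output by 411 − 327 = 84 past the efficient level; on those units the gap between marginal cost and willingness to pay runs from 0 up to 38.
DWL = ½ × 38 × 84 = 1596.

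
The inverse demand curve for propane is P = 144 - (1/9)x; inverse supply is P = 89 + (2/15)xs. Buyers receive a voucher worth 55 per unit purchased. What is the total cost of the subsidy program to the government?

Pre-subsidy: 144 - (1/9)x = 89 + (2/15)x gives x* = 225 and P* = 119.
With the rebate, buyers effectively pay Pb = Ps − 55, where Ps is the price sellers receive.
On the curves, Pb = 144 - (1/9)x and Ps = 89 + (2/15)x; the wedge Ps − Pb = 55 gives 89 + (2/15)x − (144 - (1/9)x) = 55, so x' = 450.
Then Pb = 144 − (1/9)·450 = 94 and Ps = 89 + (2/15)·450 = 149.
Government outlay = subsidy × quantity = 55 × 450 = 24750.

Government cost = 24750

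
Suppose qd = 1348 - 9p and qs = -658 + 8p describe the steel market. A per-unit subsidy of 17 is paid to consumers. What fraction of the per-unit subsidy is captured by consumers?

Consumer share = 8/17

Pre-subsidy: 1348 - 9p = -658 + 8p gives p* = 118, q* = 286.
With the rebate, buyers effectively pay pb = ps − 17, where ps is the price sellers receive.
Demand in terms of ps becomes qd = 1348 − 9(ps − 17) = 1501 - 9ps. Setting this equal to supply: 1501 - 9ps = -658 + 8ps, so ps = 127.
Buyers pay pb = 127 − 17 = 110; q' = -658 + 8·127 = 358.
Buyers' price falls by p* − pb = 118 − 110 = 8; sellers' price rises by ps − p* = 127 − 118 = 9.
So consumers capture 8/17 = 8/17 of each unit of subsidy.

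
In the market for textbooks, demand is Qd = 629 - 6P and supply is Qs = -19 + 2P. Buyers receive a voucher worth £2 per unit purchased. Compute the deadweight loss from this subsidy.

Deadweight loss = £3

Pre-subsidy: 629 - 6P = -19 + 2P gives P* = 81, Q* = 143.
With the rebate, buyers effectively pay Pb = Ps − 2, where Ps is the price sellers receive.
Demand in terms of Ps becomes Qd = 629 − 6(Ps − 2) = 641 - 6Ps. Setting this equal to supply: 641 - 6Ps = -19 + 2Ps, so Ps = 82.5.
Buyers pay Pb = 82.5 − 2 = 80.5; Q' = -19 + 2·82.5 = 146.
The subsidy expands output by 146 − 143 = 3 past the efficient level; on those units the gap between marginal cost and willingness to pay runs from 0 up to 2.
DWL = ½ × 2 × 3 = 3.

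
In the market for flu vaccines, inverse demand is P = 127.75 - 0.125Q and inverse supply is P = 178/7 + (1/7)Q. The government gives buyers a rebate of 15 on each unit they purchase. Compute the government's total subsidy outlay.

Pre-subsidy: 127.75 - 0.125Q = 178/7 + (1/7)Q gives Q* = 382 and P* = 80.
With the rebate, buyers effectively pay Pb = Ps − 15, where Ps is the price sellers receive.
On the curves, Pb = 127.75 - 0.125Q and Ps = 178/7 + (1/7)Q; the wedge Ps − Pb = 15 gives 178/7 + (1/7)Q − (127.75 - 0.125Q) = 15, so Q' = 438.
Then Pb = 127.75 − 0.125·438 = 73 and Ps = 178/7 + (1/7)·438 = 88.
Government outlay = subsidy × quantity = 15 × 438 = 6570.

Government cost = 6570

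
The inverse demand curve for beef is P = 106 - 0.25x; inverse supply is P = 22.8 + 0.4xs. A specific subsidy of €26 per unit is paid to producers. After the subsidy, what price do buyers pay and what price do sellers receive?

Pre-subsidy: 106 - 0.25x = 22.8 + 0.4x gives x* = 128 and P* = 74.
With the subsidy, sellers receive Ps = Pb + 26 for each unit, where Pb is the price buyers pay.
On the curves, Pb = 106 - 0.25x and Ps = 22.8 + 0.4x; the wedge Ps − Pb = 26 gives 22.8 + 0.4x − (106 - 0.25x) = 26, so x' = 168.
Then Pb = 106 − 0.25·168 = 64 and Ps = 22.8 + 0.4·168 = 90.

Buyers pay €64; sellers receive €90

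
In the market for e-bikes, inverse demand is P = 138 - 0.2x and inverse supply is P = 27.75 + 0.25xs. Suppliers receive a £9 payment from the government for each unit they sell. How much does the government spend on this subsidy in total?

Pre-subsidy: 138 - 0.2x = 27.75 + 0.25x gives x* = 245 and P* = 89.
With the subsidy, sellers receive Ps = Pb + 9 for each unit, where Pb is the price buyers pay.
On the curves, Pb = 138 - 0.2x and Ps = 27.75 + 0.25x; the wedge Ps − Pb = 9 gives 27.75 + 0.25x − (138 - 0.2x) = 9, so x' = 265.
Then Pb = 138 − 0.2·265 = 85 and Ps = 27.75 + 0.25·265 = 94.
Government outlay = subsidy × quantity = 9 × 265 = 2385.

Government cost = £2385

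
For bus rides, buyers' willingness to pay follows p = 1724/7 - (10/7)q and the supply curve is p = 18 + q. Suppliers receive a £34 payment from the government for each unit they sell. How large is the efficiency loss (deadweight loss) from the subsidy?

Deadweight loss = £238

Pre-subsidy: 1724/7 - (10/7)q = 18 + q gives q* = 94 and p* = 112.
With the subsidy, sellers receive ps = pb + 34 for each unit, where pb is the price buyers pay.
On the curves, pb = 1724/7 - (10/7)q and ps = 18 + q; the wedge ps − pb = 34 gives 18 + q − (1724/7 - (10/7)q) = 34, so q' = 108.
Then pb = 1724/7 − (10/7)·108 = 92 and ps = 18 + 1·108 = 126.
The subsidy expands output by 108 − 94 = 14 past the efficient level; on those units the gap between marginal cost and willingness to pay runs from 0 up to 34.
DWL = ½ × 34 × 14 = 238.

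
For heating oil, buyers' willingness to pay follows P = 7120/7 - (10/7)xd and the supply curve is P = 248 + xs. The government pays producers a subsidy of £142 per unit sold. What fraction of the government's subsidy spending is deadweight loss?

DWL / government spending = 497/6378

Pre-subsidy: 7120/7 - (10/7)x = 248 + x gives x* = 5384/17 and P* = 9600/17.
With the subsidy, sellers receive Ps = Pb + 142 for each unit, where Pb is the price buyers pay.
On the curves, Pb = 7120/7 - (10/7)x and Ps = 248 + x; the wedge Ps − Pb = 142 gives 248 + x − (7120/7 - (10/7)x) = 142, so x' = 6378/17.
Then Pb = 7120/7 − (10/7)·(6378/17) = 8180/17 and Ps = 248 + 1·(6378/17) = 10594/17.
ΔCS = ½(5384/17 + 6378/17)(9600/17 − 8180/17) = 8351020/289; ΔPS = ½(5384/17 + 6378/17)(10594/17 − 9600/17) = 5845714/289.
Government spending = 142 × 6378/17 = 905676/17.
DWL = ½ × 142 × (6378/17 − 5384/17) = 70574/17; fraction = (70574/17) / (905676/17) = 497/6378.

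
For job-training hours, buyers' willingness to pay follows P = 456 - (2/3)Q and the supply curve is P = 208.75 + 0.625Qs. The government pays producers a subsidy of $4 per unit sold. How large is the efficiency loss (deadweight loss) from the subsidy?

Deadweight loss = 192/31

Pre-subsidy: 456 - (2/3)Q = 208.75 + 0.625Q gives Q* = 5934/31 and P* = 10180/31.
With the subsidy, sellers receive Ps = Pb + 4 for each unit, where Pb is the price buyers pay.
On the curves, Pb = 456 - (2/3)Q and Ps = 208.75 + 0.625Q; the wedge Ps − Pb = 4 gives 208.75 + 0.625Q − (456 - (2/3)Q) = 4, so Q' = 6030/31.
Then Pb = 456 − (2/3)·(6030/31) = 10116/31 and Ps = 208.75 + 0.625·(6030/31) = 10240/31.
The subsidy expands output by 6030/31 − 5934/31 = 96/31 past the efficient level; on those units the gap between marginal cost and willingness to pay runs from 0 up to 4.
DWL = ½ × 4 × 96/31 = 192/31.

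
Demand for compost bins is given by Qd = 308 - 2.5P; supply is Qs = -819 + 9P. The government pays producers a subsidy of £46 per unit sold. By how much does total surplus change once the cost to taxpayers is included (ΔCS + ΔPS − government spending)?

Net change in total surplus = -£2070

Pre-subsidy: 308 - 2.5P = -819 + 9P gives P* = 98, Q* = 63.
With the subsidy, sellers receive Ps = Pb + 46 for each unit, where Pb is the price buyers pay.
Supply in terms of Pb becomes Qs = -819 + 9(Pb + 46) = -405 + 9Pb. Setting this equal to demand: 308 - 2.5Pb = -405 + 9Pb, so Pb = 62.
Sellers receive Ps = 62 + 46 = 108; Q' = 308 − 2.5·62 = 153.
ΔCS = ½(63 + 153)(98 − 62) = 3888; ΔPS = ½(63 + 153)(108 − 98) = 1080.
Government spending = 46 × 153 = 7038.
Net change = 3888 + 1080 − 7038 = -2070. The loss equals the DWL triangle ½·46·90.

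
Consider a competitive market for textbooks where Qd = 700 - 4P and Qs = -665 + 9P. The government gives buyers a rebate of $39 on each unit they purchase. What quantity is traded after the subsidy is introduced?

Pre-subsidy: 700 - 4P = -665 + 9P gives P* = 105, Q* = 280.
With the rebate, buyers effectively pay Pb = Ps − 39, where Ps is the price sellers receive.
Demand in terms of Ps becomes Qd = 700 − 4(Ps − 39) = 856 - 4Ps. Setting this equal to supply: 856 - 4Ps = -665 + 9Ps, so Ps = 117.
Buyers pay Pb = 117 − 39 = 78; Q' = -665 + 9·117 = 388.

Q' = 388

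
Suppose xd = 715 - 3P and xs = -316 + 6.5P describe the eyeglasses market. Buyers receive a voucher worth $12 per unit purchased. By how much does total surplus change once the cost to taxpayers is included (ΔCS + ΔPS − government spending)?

Net change in total surplus = -2808/19

Pre-subsidy: 715 - 3P = -316 + 6.5P gives P* = 2062/19, x* = 7399/19.
With the rebate, buyers effectively pay Pb = Ps − 12, where Ps is the price sellers receive.
Demand in terms of Ps becomes xd = 715 − 3(Ps − 12) = 751 - 3Ps. Setting this equal to supply: 751 - 3Ps = -316 + 6.5Ps, so Ps = 2134/19.
Buyers pay Pb = 2134/19 − 12 = 1906/19; x' = -316 + 6.5·(2134/19) = 7867/19.
ΔCS = ½(7399/19 + 7867/19)(2062/19 − 1906/19) = 1190748/361; ΔPS = ½(7399/19 + 7867/19)(2134/19 − 2062/19) = 549576/361.
Government spending = 12 × 7867/19 = 94404/19.
Net change = 1190748/361 + 549576/361 − 94404/19 = -2808/19. The loss equals the DWL triangle ½·12·468/19.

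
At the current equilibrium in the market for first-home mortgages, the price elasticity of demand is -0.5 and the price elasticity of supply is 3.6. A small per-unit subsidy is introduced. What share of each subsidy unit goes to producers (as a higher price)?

Producer share = 5/41

For a small subsidy around the equilibrium, the benefit split depends on the relative slopes, which at a point are proportional to the elasticities.
Buyer share = εs/(εs + |εd|) = 3.6/(3.6 + 0.5) = 36/41; seller share = |εd|/(εs + |εd|) = 5/41.
So producers capture 5/41 of the subsidy.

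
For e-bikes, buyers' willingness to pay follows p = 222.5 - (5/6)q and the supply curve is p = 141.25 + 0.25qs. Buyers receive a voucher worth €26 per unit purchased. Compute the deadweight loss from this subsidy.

Pre-subsidy: 222.5 - (5/6)q = 141.25 + 0.25q gives q* = 75 and p* = 160.
With the rebate, buyers effectively pay pb = ps − 26, where ps is the price sellers receive.
On the curves, pb = 222.5 - (5/6)q and ps = 141.25 + 0.25q; the wedge ps − pb = 26 gives 141.25 + 0.25q − (222.5 - (5/6)q) = 26, so q' = 99.
Then pb = 222.5 − (5/6)·99 = 140 and ps = 141.25 + 0.25·99 = 166.
The subsidy expands output by 99 − 75 = 24 past the efficient level; on those units the gap between marginal cost and willingness to pay runs from 0 up to 26.
DWL = ½ × 26 × 24 = 312.

Deadweight loss = €312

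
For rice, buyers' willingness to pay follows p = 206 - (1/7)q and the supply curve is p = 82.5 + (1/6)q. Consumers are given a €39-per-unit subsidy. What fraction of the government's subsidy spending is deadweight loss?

DWL / government spending = 0.12

Pre-subsidy: 206 - (1/7)q = 82.5 + (1/6)q gives q* = 399 and p* = 149.
With the rebate, buyers effectively pay pb = ps − 39, where ps is the price sellers receive.
On the curves, pb = 206 - (1/7)q and ps = 82.5 + (1/6)q; the wedge ps − pb = 39 gives 82.5 + (1/6)q − (206 - (1/7)q) = 39, so q' = 525.
Then pb = 206 − (1/7)·525 = 131 and ps = 82.5 + (1/6)·525 = 170.
ΔCS = ½(399 + 525)(149 − 131) = 8316; ΔPS = ½(399 + 525)(170 − 149) = 9702.
Government spending = 39 × 525 = 20475.
DWL = ½ × 39 × (525 − 399) = 2457; fraction = 2457 / 20475 = 0.12.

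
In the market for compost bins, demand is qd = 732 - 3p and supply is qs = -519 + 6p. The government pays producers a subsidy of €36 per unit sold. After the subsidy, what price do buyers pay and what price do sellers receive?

Buyers pay €115; sellers receive €151

Pre-subsidy: 732 - 3p = -519 + 6p gives p* = 139, q* = 315.
With the subsidy, sellers receive ps = pb + 36 for each unit, where pb is the price buyers pay.
Supply in terms of pb becomes qs = -519 + 6(pb + 36) = -303 + 6pb. Setting this equal to demand: 732 - 3pb = -303 + 6pb, so pb = 115.
Sellers receive ps = 115 + 36 = 151; q' = 732 − 3·115 = 387.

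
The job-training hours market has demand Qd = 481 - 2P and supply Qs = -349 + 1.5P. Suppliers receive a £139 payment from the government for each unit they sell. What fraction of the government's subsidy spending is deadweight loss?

DWL / government spending = 417/881

Pre-subsidy: 481 - 2P = -349 + 1.5P gives P* = 1660/7, Q* = 47/7.
With the subsidy, sellers receive Ps = Pb + 139 for each unit, where Pb is the price buyers pay.
Supply in terms of Pb becomes Qs = -349 + 1.5(Pb + 139) = -140.5 + 1.5Pb. Setting this equal to demand: 481 - 2Pb = -140.5 + 1.5Pb, so Pb = 1243/7.
Sellers receive Ps = 1243/7 + 139 = 2216/7; Q' = 481 − 2·(1243/7) = 881/7.
ΔCS = ½(47/7 + 881/7)(1660/7 − 1243/7) = 193488/49; ΔPS = ½(47/7 + 881/7)(2216/7 − 1660/7) = 257984/49.
Government spending = 139 × 881/7 = 122459/7.
DWL = ½ × 139 × (881/7 − 47/7) = 57963/7; fraction = (57963/7) / (122459/7) = 417/881.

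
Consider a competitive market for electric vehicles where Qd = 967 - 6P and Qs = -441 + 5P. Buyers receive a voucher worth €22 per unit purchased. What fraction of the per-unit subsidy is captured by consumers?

Pre-subsidy: 967 - 6P = -441 + 5P gives P* = 128, Q* = 199.
With the rebate, buyers effectively pay Pb = Ps − 22, where Ps is the price sellers receive.
Demand in terms of Ps becomes Qd = 967 − 6(Ps − 22) = 1099 - 6Ps. Setting this equal to supply: 1099 - 6Ps = -441 + 5Ps, so Ps = 140.
Buyers pay Pb = 140 − 22 = 118; Q' = -441 + 5·140 = 259.
Buyers' price falls by P* − Pb = 128 − 118 = 10; sellers' price rises by Ps − P* = 140 − 128 = 12.
So consumers capture 10/22 = 5/11 of each unit of subsidy.

Consumer share = 5/11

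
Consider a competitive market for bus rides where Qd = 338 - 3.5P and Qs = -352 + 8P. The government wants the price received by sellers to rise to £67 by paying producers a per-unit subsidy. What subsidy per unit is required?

Required subsidy s = £23 per unit

At a seller price of 67, quantity supplied is -352 + 8·67 = 184.
Buyers absorb 184 only when they pay Pb with 338 − 3.5·Pb = 184, i.e. Pb = 44.
s = Ps − Pb = 67 − 44 = 23.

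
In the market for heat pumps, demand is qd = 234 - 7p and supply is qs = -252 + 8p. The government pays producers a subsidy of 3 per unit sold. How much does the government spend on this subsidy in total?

Government cost = 55.2

Pre-subsidy: 234 - 7p = -252 + 8p gives p* = 32.4, q* = 7.2.
With the subsidy, sellers receive ps = pb + 3 for each unit, where pb is the price buyers pay.
Supply in terms of pb becomes qs = -252 + 8(pb + 3) = -228 + 8pb. Setting this equal to demand: 234 - 7pb = -228 + 8pb, so pb = 30.8.
Sellers receive ps = 30.8 + 3 = 33.8; q' = 234 − 7·30.8 = 18.4.
Government outlay = subsidy × quantity = 3 × 18.4 = 55.2.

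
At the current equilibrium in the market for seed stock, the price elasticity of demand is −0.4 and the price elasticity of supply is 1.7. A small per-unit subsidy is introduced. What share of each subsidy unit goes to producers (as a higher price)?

For a small subsidy around the equilibrium, the benefit split depends on the relative slopes, which at a point are proportional to the elasticities.
Buyer share = εs/(εs + |εd|) = 1.7/(1.7 + 0.4) = 17/21; seller share = |εd|/(εs + |εd|) = 4/21.
So producers capture 4/21 of the subsidy.

Producer share = 4/21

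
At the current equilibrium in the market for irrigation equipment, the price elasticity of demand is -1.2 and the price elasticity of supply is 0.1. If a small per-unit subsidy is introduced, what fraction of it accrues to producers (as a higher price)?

Producer share = 12/13

For a small subsidy around the equilibrium, the benefit split depends on the relative slopes, which at a point are proportional to the elasticities.
Buyer share = εs/(εs + |εd|) = 0.1/(0.1 + 1.2) = 1/13; seller share = |εd|/(εs + |εd|) = 12/13.
So producers capture 12/13 of the subsidy.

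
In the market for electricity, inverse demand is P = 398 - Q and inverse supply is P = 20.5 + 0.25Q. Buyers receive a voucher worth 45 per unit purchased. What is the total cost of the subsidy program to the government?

Pre-subsidy: 398 - Q = 20.5 + 0.25Q gives Q* = 302 and P* = 96.
With the rebate, buyers effectively pay Pb = Ps − 45, where Ps is the price sellers receive.
On the curves, Pb = 398 - Q and Ps = 20.5 + 0.25Q; the wedge Ps − Pb = 45 gives 20.5 + 0.25Q − (398 - Q) = 45, so Q' = 338.
Then Pb = 398 − 1·338 = 60 and Ps = 20.5 + 0.25·338 = 105.
Government outlay = subsidy × quantity = 45 × 338 = 15210.

Government cost = 15210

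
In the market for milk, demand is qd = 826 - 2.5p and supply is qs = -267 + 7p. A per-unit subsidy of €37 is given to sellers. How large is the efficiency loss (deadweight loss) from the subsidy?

Pre-subsidy: 826 - 2.5p = -267 + 7p gives p* = 2186/19, q* = 10229/19.
With the subsidy, sellers receive ps = pb + 37 for each unit, where pb is the price buyers pay.
Supply in terms of pb becomes qs = -267 + 7(pb + 37) = -8 + 7pb. Setting this equal to demand: 826 - 2.5pb = -8 + 7pb, so pb = 1668/19.
Sellers receive ps = 1668/19 + 37 = 2371/19; q' = 826 − 2.5·(1668/19) = 11524/19.
The subsidy expands output by 11524/19 − 10229/19 = 1295/19 past the efficient level; on those units the gap between marginal cost and willingness to pay runs from 0 up to 37.
DWL = ½ × 37 × 1295/19 = 47915/38.

Deadweight loss = 47915/38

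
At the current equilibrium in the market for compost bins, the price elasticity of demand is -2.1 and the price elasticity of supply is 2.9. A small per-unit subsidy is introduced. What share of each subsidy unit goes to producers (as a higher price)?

For a small subsidy around the equilibrium, the benefit split depends on the relative slopes, which at a point are proportional to the elasticities.
Buyer share = εs/(εs + |εd|) = 2.9/(2.9 + 2.1) = 0.58; seller share = |εd|/(εs + |εd|) = 0.42.
So producers capture 0.42 of the subsidy.

Producer share = 0.42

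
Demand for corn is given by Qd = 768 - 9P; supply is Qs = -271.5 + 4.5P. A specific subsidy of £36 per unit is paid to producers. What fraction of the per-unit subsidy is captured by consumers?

Consumer share = 1/3

Pre-subsidy: 768 - 9P = -271.5 + 4.5P gives P* = 77, Q* = 75.
With the subsidy, sellers receive Ps = Pb + 36 for each unit, where Pb is the price buyers pay.
Supply in terms of Pb becomes Qs = -271.5 + 4.5(Pb + 36) = -109.5 + 4.5Pb. Setting this equal to demand: 768 - 9Pb = -109.5 + 4.5Pb, so Pb = 65.
Sellers receive Ps = 65 + 36 = 101; Q' = 768 − 9·65 = 183.
Buyers' price falls by P* − Pb = 77 − 65 = 12; sellers' price rises by Ps − P* = 101 − 77 = 24.
So consumers capture 12/36 = 1/3 of each unit of subsidy.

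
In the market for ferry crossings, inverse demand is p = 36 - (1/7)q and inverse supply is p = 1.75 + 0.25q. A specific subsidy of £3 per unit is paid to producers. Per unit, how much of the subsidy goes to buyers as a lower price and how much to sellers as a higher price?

Buyers gain 12/11 per unit; sellers gain 21/11 per unit

Pre-subsidy: 36 - (1/7)q = 1.75 + 0.25q gives q* = 959/11 and p* = 259/11.
With the subsidy, sellers receive ps = pb + 3 for each unit, where pb is the price buyers pay.
On the curves, pb = 36 - (1/7)q and ps = 1.75 + 0.25q; the wedge ps − pb = 3 gives 1.75 + 0.25q − (36 - (1/7)q) = 3, so q' = 1043/11.
Then pb = 36 − (1/7)·(1043/11) = 247/11 and ps = 1.75 + 0.25·(1043/11) = 280/11.
Buyers' price falls by p* − pb = 259/11 − 247/11 = 12/11; sellers' price rises by ps − p* = 280/11 − 259/11 = 21/11.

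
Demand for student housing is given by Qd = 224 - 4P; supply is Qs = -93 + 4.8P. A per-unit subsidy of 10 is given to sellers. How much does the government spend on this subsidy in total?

Government cost = 11190/11

Pre-subsidy: 224 - 4P = -93 + 4.8P gives P* = 1585/44, Q* = 879/11.
With the subsidy, sellers receive Ps = Pb + 10 for each unit, where Pb is the price buyers pay.
Supply in terms of Pb becomes Qs = -93 + 4.8(Pb + 10) = -45 + 4.8Pb. Setting this equal to demand: 224 - 4Pb = -45 + 4.8Pb, so Pb = 1345/44.
Sellers receive Ps = 1345/44 + 10 = 1785/44; Q' = 224 − 4·(1345/44) = 1119/11.
Government outlay = subsidy × quantity = 10 × 1119/11 = 11190/11.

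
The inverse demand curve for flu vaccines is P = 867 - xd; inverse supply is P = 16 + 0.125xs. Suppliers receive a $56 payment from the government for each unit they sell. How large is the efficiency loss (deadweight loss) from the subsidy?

Pre-subsidy: 867 - x = 16 + 0.125x gives x* = 6808/9 and P* = 995/9.
With the subsidy, sellers receive Ps = Pb + 56 for each unit, where Pb is the price buyers pay.
On the curves, Pb = 867 - x and Ps = 16 + 0.125x; the wedge Ps − Pb = 56 gives 16 + 0.125x − (867 - x) = 56, so x' = 7256/9.
Then Pb = 867 − 1·(7256/9) = 547/9 and Ps = 16 + 0.125·(7256/9) = 1051/9.
The subsidy expands output by 7256/9 − 6808/9 = 448/9 past the efficient level; on those units the gap between marginal cost and willingness to pay runs from 0 up to 56.
DWL = ½ × 56 × 448/9 = 12544/9.

Deadweight loss = 12544/9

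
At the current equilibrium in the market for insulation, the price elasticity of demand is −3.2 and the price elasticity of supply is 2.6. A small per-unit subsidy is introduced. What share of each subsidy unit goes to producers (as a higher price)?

For a small subsidy around the equilibrium, the benefit split depends on the relative slopes, which at a point are proportional to the elasticities.
Buyer share = εs/(εs + |εd|) = 2.6/(2.6 + 3.2) = 13/29; seller share = |εd|/(εs + |εd|) = 16/29.
So producers capture 16/29 of the subsidy.

Producer share = 16/29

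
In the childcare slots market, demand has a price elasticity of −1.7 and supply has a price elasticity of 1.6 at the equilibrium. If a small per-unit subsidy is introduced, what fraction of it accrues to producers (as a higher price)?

For a small subsidy around the equilibrium, the benefit split depends on the relative slopes, which at a point are proportional to the elasticities.
Buyer share = εs/(εs + |εd|) = 1.6/(1.6 + 1.7) = 16/33; seller share = |εd|/(εs + |εd|) = 17/33.
So producers capture 17/33 of the subsidy.

Producer share = 17/33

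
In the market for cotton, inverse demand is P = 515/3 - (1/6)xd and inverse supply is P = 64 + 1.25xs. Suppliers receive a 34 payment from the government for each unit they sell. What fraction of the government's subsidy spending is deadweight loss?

Pre-subsidy: 515/3 - (1/6)x = 64 + 1.25x gives x* = 76 and P* = 159.
With the subsidy, sellers receive Ps = Pb + 34 for each unit, where Pb is the price buyers pay.
On the curves, Pb = 515/3 - (1/6)x and Ps = 64 + 1.25x; the wedge Ps − Pb = 34 gives 64 + 1.25x − (515/3 - (1/6)x) = 34, so x' = 100.
Then Pb = 515/3 − (1/6)·100 = 155 and Ps = 64 + 1.25·100 = 189.
ΔCS = ½(76 + 100)(159 − 155) = 352; ΔPS = ½(76 + 100)(189 − 159) = 2640.
Government spending = 34 × 100 = 3400.
DWL = ½ × 34 × (100 − 76) = 408; fraction = 408 / 3400 = 0.12.

DWL / government spending = 0.12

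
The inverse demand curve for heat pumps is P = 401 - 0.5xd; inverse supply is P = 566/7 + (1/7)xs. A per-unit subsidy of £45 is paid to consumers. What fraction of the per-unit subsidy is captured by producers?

Producer share = 2/9

Pre-subsidy: 401 - 0.5x = 566/7 + (1/7)x gives x* = 498 and P* = 152.
With the rebate, buyers effectively pay Pb = Ps − 45, where Ps is the price sellers receive.
On the curves, Pb = 401 - 0.5x and Ps = 566/7 + (1/7)x; the wedge Ps − Pb = 45 gives 566/7 + (1/7)x − (401 - 0.5x) = 45, so x' = 568.
Then Pb = 401 − 0.5·568 = 117 and Ps = 566/7 + (1/7)·568 = 162.
Buyers' price falls by P* − Pb = 152 − 117 = 35; sellers' price rises by Ps − P* = 162 − 152 = 10.
So producers capture 10/45 = 2/9 of each unit of subsidy.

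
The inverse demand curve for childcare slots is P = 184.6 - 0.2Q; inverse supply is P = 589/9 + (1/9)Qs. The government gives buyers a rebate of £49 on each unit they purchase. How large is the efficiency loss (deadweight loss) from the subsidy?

Deadweight loss = £3858.75

Pre-subsidy: 184.6 - 0.2Q = 589/9 + (1/9)Q gives Q* = 383 and P* = 108.
With the rebate, buyers effectively pay Pb = Ps − 49, where Ps is the price sellers receive.
On the curves, Pb = 184.6 - 0.2Q and Ps = 589/9 + (1/9)Q; the wedge Ps − Pb = 49 gives 589/9 + (1/9)Q − (184.6 - 0.2Q) = 49, so Q' = 540.5.
Then Pb = 184.6 − 0.2·540.5 = 76.5 and Ps = 589/9 + (1/9)·540.5 = 125.5.
The subsidy expands output by 540.5 − 383 = 157.5 past the efficient level; on those units the gap between marginal cost and willingness to pay runs from 0 up to 49.
DWL = ½ × 49 × 157.5 = 3858.75.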